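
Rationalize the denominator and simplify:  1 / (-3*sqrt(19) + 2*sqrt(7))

Multiply numerator and denominator by 2*sqrt(7) + 3*sqrt(19).
Denominator becomes -143; numerator becomes 2*sqrt(7) + 3*sqrt(19).

(-3*sqrt(19) - 2*sqrt(7))/143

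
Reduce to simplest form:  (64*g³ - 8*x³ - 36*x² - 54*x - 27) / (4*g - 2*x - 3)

16*g² + 8*g*x + 12*g + 4*x² + 12*x + 9

(4*g)^3 - (2*x + 3)^3 = (4*g - 2*x - 3)(16*g² + 8*g*x + 12*g + 4*x² + 12*x + 9).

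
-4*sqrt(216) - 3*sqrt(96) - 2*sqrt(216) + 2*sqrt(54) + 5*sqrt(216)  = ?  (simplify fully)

4*sqrt(216) = 24*sqrt(6); 3*sqrt(96) = 12*sqrt(6); 2*sqrt(216) = 12*sqrt(6); 2*sqrt(54) = 6*sqrt(6); 5*sqrt(216) = 30*sqrt(6)
Combine: (-24 - 12 - 12 + 6 + 30)·sqrt(6) = -12*sqrt(6)

-12*sqrt(6)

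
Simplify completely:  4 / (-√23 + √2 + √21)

Group as (√2 + √21) - √23; multiply by (√2 + √21) + √23, then rationalise the remaining surd.

(2*√21 + 21*√2 + √966)/21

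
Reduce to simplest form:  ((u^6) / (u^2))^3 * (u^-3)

u^9

Inside the bracket: u^4
Raise to the power 3: u^12
Multiply by (u^-3): add exponents.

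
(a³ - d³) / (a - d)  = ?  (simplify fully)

Factor as (a-b)(a^2+ab+b^2) with a=a, b=d.

a² + a*d + d²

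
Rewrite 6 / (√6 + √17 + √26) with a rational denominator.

(-8*√663 - 6*√26 + 30*√17 + 74*√6)/133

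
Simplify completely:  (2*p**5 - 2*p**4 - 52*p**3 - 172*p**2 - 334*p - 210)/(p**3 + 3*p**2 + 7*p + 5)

Factor: 2*p**5 - 2*p**4 - 52*p**3 - 172*p**2 - 334*p - 210 = 2*(p**2 + 2*p + 5)*(p + 3)*(p + 1)*(p - 7);  p**3 + 3*p**2 + 7*p + 5 = (p + 1)*(p**2 + 2*p + 5)
Cancel the common factors (p**2 + 2*p + 5), (p + 1).

2*p**2 - 8*p - 42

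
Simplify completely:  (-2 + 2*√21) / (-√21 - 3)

(-12 + 2*√21)/3

Multiply numerator and denominator by -3 + √21.
Denominator becomes -12; numerator becomes -8*√21 + 48.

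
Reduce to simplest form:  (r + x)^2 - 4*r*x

(r - x)^2

Expanding gives r^2 - 2*r*x + x^2, a perfect square.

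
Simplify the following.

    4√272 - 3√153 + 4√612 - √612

25*√17

4√272 = 16*√17; 3√153 = 9*√17; 4√612 = 24*√17; √612 = 6*√17
Combine: (16 - 9 + 24 - 6)·√17 = 25*√17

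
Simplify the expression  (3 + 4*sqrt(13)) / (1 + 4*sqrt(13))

(8*sqrt(13) + 205)/207

Multiply numerator and denominator by -4*sqrt(13) + 1.
Denominator becomes -207; numerator becomes -205 - 8*sqrt(13).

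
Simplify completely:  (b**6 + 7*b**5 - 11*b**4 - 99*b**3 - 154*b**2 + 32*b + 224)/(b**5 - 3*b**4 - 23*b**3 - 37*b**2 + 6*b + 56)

(b**2 + 3*b - 28)/(b - 7)

Factor: b**6 + 7*b**5 - 11*b**4 - 99*b**3 - 154*b**2 + 32*b + 224 = (b - 1)*(b + 2)*(b + 7)*(b - 4)*(b**2 + 3*b + 4);  b**5 - 3*b**4 - 23*b**3 - 37*b**2 + 6*b + 56 = (b - 1)*(b**2 + 3*b + 4)*(b - 7)*(b + 2)
Cancel the common factors (b**2 + 3*b + 4), (b - 1), (b + 2).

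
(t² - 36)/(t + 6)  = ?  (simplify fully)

t - 6

Factor: t² - 36 = (t + 6)·(t - 6)
Cancel the common factor (t + 6).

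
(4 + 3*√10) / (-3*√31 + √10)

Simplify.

(-9*√310 - 12*√31 - 30 - 4*√10)/269

Multiply numerator and denominator by √10 + 3*√31.
Denominator becomes -269; numerator becomes 4*√10 + 30 + 12*√31 + 9*√310.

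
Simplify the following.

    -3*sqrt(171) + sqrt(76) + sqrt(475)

-2*sqrt(19)

3*sqrt(171) = 9*sqrt(19); sqrt(76) = 2*sqrt(19); sqrt(475) = 5*sqrt(19)
Combine: (-9 + 2 + 5)·sqrt(19) = -2*sqrt(19)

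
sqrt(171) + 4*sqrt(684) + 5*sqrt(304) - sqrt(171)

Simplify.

44*sqrt(19)

sqrt(171) = 3*sqrt(19); 4*sqrt(684) = 24*sqrt(19); 5*sqrt(304) = 20*sqrt(19); sqrt(171) = 3*sqrt(19)
Combine: (3 + 24 + 20 - 3)·sqrt(19) = 44*sqrt(19)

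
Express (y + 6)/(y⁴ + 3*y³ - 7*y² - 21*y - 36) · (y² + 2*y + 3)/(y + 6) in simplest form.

1/(y² + y - 12)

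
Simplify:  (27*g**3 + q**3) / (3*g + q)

9*g**2 - 3*g*q + q**2

Apply the sum-of-cubes factorisation and cancel (3*g + q).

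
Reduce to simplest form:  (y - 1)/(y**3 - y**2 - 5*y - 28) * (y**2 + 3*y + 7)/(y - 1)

Factor: y**3 - y**2 - 5*y - 28 = (y**2 + 3*y + 7)*(y - 4)
Cancel the common factors (y**2 + 3*y + 7), (y - 1).

1/(y - 4)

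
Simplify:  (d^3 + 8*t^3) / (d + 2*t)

d^2 - 2*d*t + 4*t^2

Apply the sum-of-cubes factorisation and cancel (d + 2*t).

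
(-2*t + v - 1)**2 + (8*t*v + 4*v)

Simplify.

Expand the square and combine the (8*t*v + 4*v) term.

(2*t + v + 1)**2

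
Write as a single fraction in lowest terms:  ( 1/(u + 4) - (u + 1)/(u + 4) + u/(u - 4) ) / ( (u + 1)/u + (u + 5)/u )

Numerator: 1/(u + 4) - (u + 1)/(u + 4) + u/(u - 4) = 8*u/(u**2 - 16)
Denominator: (u + 1)/u + (u + 5)/u = (2*u + 6)/u
Divide: (8*u/(u**2 - 16)) · (u/(2*u + 6)) = 4*u**2/(u**3 + 3*u**2 - 16*u - 48)

4*u**2/(u**3 + 3*u**2 - 16*u - 48)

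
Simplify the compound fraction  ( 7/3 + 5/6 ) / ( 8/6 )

Numerator: 7/3 + 5/6 = 19/6
Denominator: 8/6 = 4/3
Divide: (19/6) · (3/4) = 19/8

19/8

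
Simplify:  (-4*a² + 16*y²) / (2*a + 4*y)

Factor (4*y)^2 - (2*a)^2 and cancel (2*a + 4*y).

-2*a + 4*y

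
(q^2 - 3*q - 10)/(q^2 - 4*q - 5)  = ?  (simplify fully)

(q + 2)/(q + 1)

Factor: q^2 - 3*q - 10 = (q + 2)*(q - 5);  q^2 - 4*q - 5 = (q + 1)*(q - 5)
Cancel the common factor (q - 5).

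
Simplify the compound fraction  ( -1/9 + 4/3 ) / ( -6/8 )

Numerator: -1/9 + 4/3 = 11/9
Denominator: -6/8 = -3/4
Divide: (11/9) · (-4/3) = -44/27

-44/27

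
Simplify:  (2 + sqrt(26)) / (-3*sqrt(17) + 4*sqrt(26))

(6*sqrt(17) + 8*sqrt(26) + 3*sqrt(442) + 104)/263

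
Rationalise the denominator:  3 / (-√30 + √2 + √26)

Group as (√2 + √26) - √30; multiply by (√2 + √26) + √30, then rationalise the remaining surd.

(√30 + 3*√26 + 27*√2 + 2*√390)/34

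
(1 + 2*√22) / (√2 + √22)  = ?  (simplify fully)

Multiply numerator and denominator by -√2 + √22.
Denominator becomes 20; numerator becomes -4*√11 - √2 + √22 + 44.

(-4*√11 - √2 + √22 + 44)/20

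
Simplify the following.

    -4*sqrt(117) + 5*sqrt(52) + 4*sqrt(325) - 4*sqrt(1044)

-24*sqrt(29) + 18*sqrt(13)

4*sqrt(117) = 12*sqrt(13); 5*sqrt(52) = 10*sqrt(13); 4*sqrt(325) = 20*sqrt(13); 4*sqrt(1044) = 24*sqrt(29)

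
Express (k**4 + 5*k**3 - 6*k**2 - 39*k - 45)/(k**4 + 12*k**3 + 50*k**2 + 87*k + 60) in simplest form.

(k - 3)/(k + 4)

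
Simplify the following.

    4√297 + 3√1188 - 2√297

4√297 = 12*√33; 3√1188 = 18*√33; 2√297 = 6*√33
Combine: (12 + 18 - 6)·√33 = 24*√33

24*√33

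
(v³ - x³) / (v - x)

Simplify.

v² + v*x + x²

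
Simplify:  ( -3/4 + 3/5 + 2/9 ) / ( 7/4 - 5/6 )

Numerator: -3/4 + 3/5 + 2/9 = 13/180
Denominator: 7/4 - 5/6 = 11/12
Divide: (13/180) · (12/11) = 13/165

13/165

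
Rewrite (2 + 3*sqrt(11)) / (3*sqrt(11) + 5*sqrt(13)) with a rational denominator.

Multiply numerator and denominator by -5*sqrt(13) + 3*sqrt(11).
Denominator becomes -226; numerator becomes -15*sqrt(143) - 10*sqrt(13) + 6*sqrt(11) + 99.

(-99 - 6*sqrt(11) + 10*sqrt(13) + 15*sqrt(143))/226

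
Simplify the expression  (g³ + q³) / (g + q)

g² - g*q + q²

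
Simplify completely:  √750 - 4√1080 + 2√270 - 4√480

-29*√30

√750 = 5*√30; 4√1080 = 24*√30; 2√270 = 6*√30; 4√480 = 16*√30
Combine: (5 - 24 + 6 - 16)·√30 = -29*√30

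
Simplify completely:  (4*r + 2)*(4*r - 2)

(4*r)^2 - (2)^2 = 16*r^2 - 4.

16*r^2 - 4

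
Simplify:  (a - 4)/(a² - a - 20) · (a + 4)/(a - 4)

1/(a - 5)

Factor: a² - a - 20 = (a - 5)·(a + 4)
Cancel the common factors (a - 4), (a + 4).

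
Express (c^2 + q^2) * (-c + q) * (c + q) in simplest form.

-c^4 + q^4

Telescope via difference of squares: (q+c)(q-c) = -c^2 + q^2, then repeat with the next factor.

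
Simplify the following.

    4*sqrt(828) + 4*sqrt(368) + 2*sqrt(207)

4*sqrt(828) = 24*sqrt(23); 4*sqrt(368) = 16*sqrt(23); 2*sqrt(207) = 6*sqrt(23)
Combine: (24 + 16 + 6)·sqrt(23) = 46*sqrt(23)

46*sqrt(23)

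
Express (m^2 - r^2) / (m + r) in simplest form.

Difference of squares: factor out (m + r).

m - r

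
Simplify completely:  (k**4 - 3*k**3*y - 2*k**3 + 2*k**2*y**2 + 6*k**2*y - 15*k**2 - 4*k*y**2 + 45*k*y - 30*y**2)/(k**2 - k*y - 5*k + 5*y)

Factor: k**4 - 3*k**3*y - 2*k**3 + 2*k**2*y**2 + 6*k**2*y - 15*k**2 - 4*k*y**2 + 45*k*y - 30*y**2 = (k - y)*(k + 3)*(k - 2*y)*(k - 5);  k**2 - k*y - 5*k + 5*y = (k - 5)*(k - y)
Cancel the common factors (k - 5), (k - y).

k**2 - 2*k*y + 3*k - 6*y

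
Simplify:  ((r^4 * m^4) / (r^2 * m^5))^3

Inside the bracket: r^2 * (m^-1)
Raise to the power 3: r^6 * (m^-3)

r^6/m^3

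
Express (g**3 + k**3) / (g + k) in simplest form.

g**2 - g*k + k**2

Apply the sum-of-cubes factorisation and cancel (g + k).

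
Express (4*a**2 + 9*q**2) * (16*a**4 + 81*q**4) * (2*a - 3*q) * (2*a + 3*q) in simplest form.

((2*a)+(3*q))((2*a)-(3*q)) = 4*a**2 - 9*q**2; continue pairing.

256*a**8 - 6561*q**8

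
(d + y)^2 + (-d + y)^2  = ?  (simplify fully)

2*d^2 + 2*y^2

Write as f(y,d) + f(y,-d) and expand.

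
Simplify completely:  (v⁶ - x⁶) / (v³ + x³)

v³ - x³

v⁶ - x⁶ factors as -(-v + x)*(v + x)*(v² - v*x + x²)*(v² + v*x + x²).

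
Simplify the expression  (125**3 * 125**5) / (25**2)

125**3 = 5**9; 125**5 = 5**15; 25**2 = 5**4
Combine exponents: 5**20

5**20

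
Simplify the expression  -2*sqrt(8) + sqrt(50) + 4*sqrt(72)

25*sqrt(2)

2*sqrt(8) = 4*sqrt(2); sqrt(50) = 5*sqrt(2); 4*sqrt(72) = 24*sqrt(2)
Combine: (-4 + 5 + 24)·sqrt(2) = 25*sqrt(2)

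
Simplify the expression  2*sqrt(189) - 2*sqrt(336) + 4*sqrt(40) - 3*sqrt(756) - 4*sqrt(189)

-32*sqrt(21) + 8*sqrt(10)

2*sqrt(189) = 6*sqrt(21); 2*sqrt(336) = 8*sqrt(21); 4*sqrt(40) = 8*sqrt(10); 3*sqrt(756) = 18*sqrt(21); 4*sqrt(189) = 12*sqrt(21)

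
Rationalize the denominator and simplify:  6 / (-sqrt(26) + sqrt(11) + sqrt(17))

(-sqrt(26) + 10*sqrt(17) + 16*sqrt(11) + sqrt(4862))/62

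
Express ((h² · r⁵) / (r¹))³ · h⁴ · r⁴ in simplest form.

Inside the bracket: h² · r⁴
Raise to the power 3: h⁶ · r^12
Multiply by h⁴ · r⁴: add exponents.

h^10*r^16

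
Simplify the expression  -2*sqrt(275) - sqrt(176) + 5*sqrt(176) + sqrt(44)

8*sqrt(11)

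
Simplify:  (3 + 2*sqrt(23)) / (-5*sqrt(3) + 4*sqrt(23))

Multiply numerator and denominator by 5*sqrt(3) + 4*sqrt(23).
Denominator becomes 293; numerator becomes 15*sqrt(3) + 12*sqrt(23) + 10*sqrt(69) + 184.

(15*sqrt(3) + 12*sqrt(23) + 10*sqrt(69) + 184)/293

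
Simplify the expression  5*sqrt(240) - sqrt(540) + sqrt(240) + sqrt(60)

20*sqrt(15)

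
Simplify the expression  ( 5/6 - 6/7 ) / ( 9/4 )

-2/189

Numerator: 5/6 - 6/7 = -1/42
Denominator: 9/4 = 9/4
Divide: (-1/42) · (4/9) = -2/189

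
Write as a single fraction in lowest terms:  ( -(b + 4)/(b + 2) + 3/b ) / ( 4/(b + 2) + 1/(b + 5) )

(-b**3 - 6*b**2 + b + 30)/(5*b**2 + 22*b)

Numerator: -(b + 4)/(b + 2) + 3/b = (-b**2 - b + 6)/(b**2 + 2*b)
Denominator: 4/(b + 2) + 1/(b + 5) = (5*b + 22)/(b**2 + 7*b + 10)
Divide: ((-b**2 - b + 6)/(b**2 + 2*b)) · ((b**2 + 7*b + 10)/(5*b + 22)) = (-b**3 - 6*b**2 + b + 30)/(5*b**2 + 22*b)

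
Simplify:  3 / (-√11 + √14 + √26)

Group as (√14 + √26) - √11; multiply by (√14 + √26) + √11, then rationalise the remaining surd.

(-29*√11 - √26 + 23*√14 + 4*√1001)/205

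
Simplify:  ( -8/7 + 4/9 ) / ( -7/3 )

Numerator: -8/7 + 4/9 = -44/63
Denominator: -7/3 = -7/3
Divide: (-44/63) · (-3/7) = 44/147

44/147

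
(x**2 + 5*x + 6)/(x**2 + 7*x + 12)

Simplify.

Factor: x**2 + 5*x + 6 = (x + 3)*(x + 2);  x**2 + 7*x + 12 = (x + 4)*(x + 3)
Cancel the common factor (x + 3).

(x + 2)/(x + 4)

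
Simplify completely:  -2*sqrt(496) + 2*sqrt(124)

2*sqrt(496) = 8*sqrt(31); 2*sqrt(124) = 4*sqrt(31)
Combine: (-8 + 4)·sqrt(31) = -4*sqrt(31)

-4*sqrt(31)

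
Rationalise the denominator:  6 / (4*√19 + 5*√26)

Multiply numerator and denominator by -4*√19 + 5*√26.
Denominator becomes 346; numerator becomes -24*√19 + 30*√26.

(-12*√19 + 15*√26)/173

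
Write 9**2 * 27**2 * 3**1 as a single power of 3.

9**2 = 3**4; 27**2 = 3**6; 3**1 = 3**1
Combine exponents: 3**11

3**11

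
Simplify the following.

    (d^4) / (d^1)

Quotient: d^3

d^3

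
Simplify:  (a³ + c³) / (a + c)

a² - a*c + c²

a^3 + c^3 = (a + c)(a² - a*c + c²).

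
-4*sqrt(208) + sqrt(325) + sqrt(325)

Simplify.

-6*sqrt(13)

4*sqrt(208) = 16*sqrt(13); sqrt(325) = 5*sqrt(13); sqrt(325) = 5*sqrt(13)
Combine: (-16 + 5 + 5)·sqrt(13) = -6*sqrt(13)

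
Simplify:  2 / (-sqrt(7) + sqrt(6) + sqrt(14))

(-26*sqrt(7) - 2*sqrt(14) + 30*sqrt(6) + 56*sqrt(3))/167

Group as (sqrt(6) + sqrt(14)) - sqrt(7); multiply by (sqrt(6) + sqrt(14)) + sqrt(7), then rationalise the remaining surd.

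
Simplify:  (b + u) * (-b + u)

-b^2 + u^2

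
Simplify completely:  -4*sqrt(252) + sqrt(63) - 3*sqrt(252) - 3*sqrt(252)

4*sqrt(252) = 24*sqrt(7); sqrt(63) = 3*sqrt(7); 3*sqrt(252) = 18*sqrt(7); 3*sqrt(252) = 18*sqrt(7)
Combine: (-24 + 3 - 18 - 18)·sqrt(7) = -57*sqrt(7)

-57*sqrt(7)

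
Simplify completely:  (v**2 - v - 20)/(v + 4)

Factor: v**2 - v - 20 = (v + 4)*(v - 5)
Cancel the common factor (v + 4).

v - 5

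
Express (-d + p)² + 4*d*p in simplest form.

(d + p)²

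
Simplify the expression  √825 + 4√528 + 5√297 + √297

39*√33

√825 = 5*√33; 4√528 = 16*√33; 5√297 = 15*√33; √297 = 3*√33
Combine: (5 + 16 + 15 + 3)·√33 = 39*√33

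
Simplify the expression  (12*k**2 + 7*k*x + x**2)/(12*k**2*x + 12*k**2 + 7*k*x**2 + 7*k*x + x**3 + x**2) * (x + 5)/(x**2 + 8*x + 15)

1/(x**2 + 4*x + 3)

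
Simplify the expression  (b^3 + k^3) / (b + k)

b^2 - b*k + k^2

Apply the sum-of-cubes factorisation and cancel (b + k).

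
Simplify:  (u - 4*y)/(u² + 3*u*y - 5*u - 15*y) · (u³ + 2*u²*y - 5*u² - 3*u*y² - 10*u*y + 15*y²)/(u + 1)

(u² - 5*u*y + 4*y²)/(u + 1)

Factor: u² + 3*u*y - 5*u - 15*y = (u - 5)·(u + 3*y);  u³ + 2*u²*y - 5*u² - 3*u*y² - 10*u*y + 15*y² = (u - y)·(u + 3*y)·(u - 5)
Cancel the common factors (u - 5), (u + 3*y).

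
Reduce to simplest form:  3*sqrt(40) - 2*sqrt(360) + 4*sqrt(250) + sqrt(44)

2*sqrt(11) + 14*sqrt(10)

3*sqrt(40) = 6*sqrt(10); 2*sqrt(360) = 12*sqrt(10); 4*sqrt(250) = 20*sqrt(10); sqrt(44) = 2*sqrt(11)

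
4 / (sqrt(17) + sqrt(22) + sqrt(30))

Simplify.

(-16*sqrt(2805) + 36*sqrt(30) + 100*sqrt(22) + 140*sqrt(17))/1415

Group as (sqrt(17) + sqrt(30)) + sqrt(22); multiply by (sqrt(17) + sqrt(30)) - sqrt(22), then rationalise the remaining surd.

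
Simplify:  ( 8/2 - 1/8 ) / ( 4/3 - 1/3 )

31/8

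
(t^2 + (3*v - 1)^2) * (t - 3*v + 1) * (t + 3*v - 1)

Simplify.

Pair the conjugate factors: (t+(3*v - 1))(t-(3*v - 1)) = t^2 - 9*v^2 + 6*v - 1, then repeat with the next factor.

t^4 - 81*v^4 + 108*v^3 - 54*v^2 + 12*v - 1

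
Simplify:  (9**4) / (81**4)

9**4 = 3**8; 81**4 = 3**16
Combine exponents: 3**(-8)

3**(-8)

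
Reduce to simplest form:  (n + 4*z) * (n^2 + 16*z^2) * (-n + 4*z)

-n^4 + 256*z^4

Telescope via difference of squares: ((4*z)+n)((4*z)-n) = -n^2 + 16*z^2, then repeat with the next factor.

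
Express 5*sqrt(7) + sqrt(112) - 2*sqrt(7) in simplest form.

7*sqrt(7)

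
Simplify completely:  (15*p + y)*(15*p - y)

Product of conjugates: (P+Q)(P-Q) = P^2 - Q^2.

225*p^2 - y^2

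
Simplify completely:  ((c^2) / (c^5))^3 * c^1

c^(-8)

Inside the bracket: (c^-3)
Raise to the power 3: (c^-9)
Multiply by c^1: add exponents.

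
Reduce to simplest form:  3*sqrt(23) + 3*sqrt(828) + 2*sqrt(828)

33*sqrt(23)

3*sqrt(23) = 3*sqrt(23); 3*sqrt(828) = 18*sqrt(23); 2*sqrt(828) = 12*sqrt(23)
Combine: (3 + 18 + 12)·sqrt(23) = 33*sqrt(23)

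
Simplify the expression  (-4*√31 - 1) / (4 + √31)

Multiply numerator and denominator by -√31 + 4.
Denominator becomes -15; numerator becomes -15*√31 + 120.

-8 + √31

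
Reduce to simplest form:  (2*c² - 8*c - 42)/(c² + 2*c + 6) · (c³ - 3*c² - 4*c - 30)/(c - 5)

2*c² - 8*c - 42

Factor: 2*c² - 8*c - 42 = 2·(c - 7)·(c + 3);  c³ - 3*c² - 4*c - 30 = (c² + 2*c + 6)·(c - 5)
Cancel the common factors (c² + 2*c + 6), (c - 5).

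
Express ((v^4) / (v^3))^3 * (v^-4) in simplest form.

1/v

Inside the bracket: v^1
Raise to the power 3: v^3
Multiply by (v^-4): add exponents.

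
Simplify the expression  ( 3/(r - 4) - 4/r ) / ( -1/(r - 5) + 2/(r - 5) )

(-r^2 + 21*r - 80)/(r^2 - 4*r)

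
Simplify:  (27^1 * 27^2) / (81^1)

3^5

27^1 = 3^3; 27^2 = 3^6; 81^1 = 3^4
Combine exponents: 3^5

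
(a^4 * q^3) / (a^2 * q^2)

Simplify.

Quotient: a^2 * q^1

a^2*q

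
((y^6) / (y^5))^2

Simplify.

y^2

Inside the bracket: y^1
Raise to the power 2: y^2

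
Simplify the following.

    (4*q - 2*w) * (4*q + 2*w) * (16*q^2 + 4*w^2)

256*q^4 - 16*w^4

((4*q)+(2*w))((4*q)-(2*w)) = 16*q^2 - 4*w^2; continue pairing.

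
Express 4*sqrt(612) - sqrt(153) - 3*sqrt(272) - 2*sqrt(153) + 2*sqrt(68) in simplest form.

7*sqrt(17)

4*sqrt(612) = 24*sqrt(17); sqrt(153) = 3*sqrt(17); 3*sqrt(272) = 12*sqrt(17); 2*sqrt(153) = 6*sqrt(17); 2*sqrt(68) = 4*sqrt(17)
Combine: (24 - 3 - 12 - 6 + 4)·sqrt(17) = 7*sqrt(17)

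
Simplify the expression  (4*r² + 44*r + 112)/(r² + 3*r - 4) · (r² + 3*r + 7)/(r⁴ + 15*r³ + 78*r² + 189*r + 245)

4/(r² + 4*r - 5)

Factor: 4*r² + 44*r + 112 = 4·(r + 7)·(r + 4);  r² + 3*r - 4 = (r + 4)·(r - 1);  r⁴ + 15*r³ + 78*r² + 189*r + 245 = (r + 7)·(r + 5)·(r² + 3*r + 7)
Cancel the common factors (r² + 3*r + 7), (r + 4), (r + 7).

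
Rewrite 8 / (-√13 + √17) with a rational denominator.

Multiply numerator and denominator by √13 + √17.
Denominator becomes 4; numerator becomes 8*√13 + 8*√17.

2*√13 + 2*√17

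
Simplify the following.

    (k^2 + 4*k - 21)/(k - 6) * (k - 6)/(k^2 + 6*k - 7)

(k - 3)/(k - 1)

Factor: k^2 + 4*k - 21 = (k - 3)*(k + 7);  k^2 + 6*k - 7 = (k + 7)*(k - 1)
Cancel the common factors (k - 6), (k + 7).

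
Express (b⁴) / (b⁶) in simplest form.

b^(-2)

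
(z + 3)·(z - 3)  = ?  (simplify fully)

Difference of squares with P = z, Q = 3.

z² - 9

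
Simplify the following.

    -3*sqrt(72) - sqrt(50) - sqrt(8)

-25*sqrt(2)

3*sqrt(72) = 18*sqrt(2); sqrt(50) = 5*sqrt(2); sqrt(8) = 2*sqrt(2)
Combine: (-18 - 5 - 2)·sqrt(2) = -25*sqrt(2)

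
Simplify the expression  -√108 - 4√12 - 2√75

√108 = 6*√3; 4√12 = 8*√3; 2√75 = 10*√3
Combine: (-6 - 8 - 10)·√3 = -24*√3

-24*√3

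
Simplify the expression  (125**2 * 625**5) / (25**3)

5**20

125**2 = 5**6; 625**5 = 5**20; 25**3 = 5**6
Combine exponents: 5**20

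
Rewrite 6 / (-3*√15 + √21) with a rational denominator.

Multiply numerator and denominator by √21 + 3*√15.
Denominator becomes -114; numerator becomes 6*√21 + 18*√15.

(-3*√15 - √21)/19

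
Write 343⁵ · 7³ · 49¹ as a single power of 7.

7^20

343⁵ = 7^15; 7³ = 7^3; 49¹ = 7^2
Combine exponents: 7^20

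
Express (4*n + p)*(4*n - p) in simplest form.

16*n**2 - p**2

Product of conjugates: (P+Q)(P-Q) = P**2 - Q**2.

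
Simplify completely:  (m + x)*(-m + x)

-m^2 + x^2

(x)^2 - (m)^2 = -m^2 + x^2.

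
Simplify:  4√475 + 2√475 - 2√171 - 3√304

4√475 = 20*√19; 2√475 = 10*√19; 2√171 = 6*√19; 3√304 = 12*√19
Combine: (20 + 10 - 6 - 12)·√19 = 12*√19

12*√19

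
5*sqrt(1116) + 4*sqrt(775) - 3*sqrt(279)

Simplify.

41*sqrt(31)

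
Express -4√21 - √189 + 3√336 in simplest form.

4√21 = 4*√21; √189 = 3*√21; 3√336 = 12*√21
Combine: (-4 - 3 + 12)·√21 = 5*√21

5*√21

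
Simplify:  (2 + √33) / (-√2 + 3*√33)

Multiply numerator and denominator by √2 + 3*√33.
Denominator becomes 295; numerator becomes 2*√2 + √66 + 6*√33 + 99.

(2*√2 + √66 + 6*√33 + 99)/295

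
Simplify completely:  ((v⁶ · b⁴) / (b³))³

b³*v^18

Inside the bracket: v⁶ · b¹
Raise to the power 3: v^18 · b³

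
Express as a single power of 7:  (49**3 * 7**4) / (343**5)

7**(-5)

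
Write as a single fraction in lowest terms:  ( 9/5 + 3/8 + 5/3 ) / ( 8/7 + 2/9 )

9681/3440

Numerator: 9/5 + 3/8 + 5/3 = 461/120
Denominator: 8/7 + 2/9 = 86/63
Divide: (461/120) · (63/86) = 9681/3440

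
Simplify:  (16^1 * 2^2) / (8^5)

2^(-9)

16^1 = 2^4; 2^2 = 2^2; 8^5 = 2^15
Combine exponents: 2^(-9)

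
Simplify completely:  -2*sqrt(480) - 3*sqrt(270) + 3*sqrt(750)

2*sqrt(480) = 8*sqrt(30); 3*sqrt(270) = 9*sqrt(30); 3*sqrt(750) = 15*sqrt(30)
Combine: (-8 - 9 + 15)·sqrt(30) = -2*sqrt(30)

-2*sqrt(30)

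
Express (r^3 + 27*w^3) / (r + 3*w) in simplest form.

Factor as (a+b)(a^2-ab+b^2) with a=(3*w), b=r.

r^2 - 3*r*w + 9*w^2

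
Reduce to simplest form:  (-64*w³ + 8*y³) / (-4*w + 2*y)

16*w² + 8*w*y + 4*y²

Apply the difference-of-cubes factorisation and cancel (-4*w + 2*y).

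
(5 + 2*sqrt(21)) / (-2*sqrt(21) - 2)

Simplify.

(-37 - 3*sqrt(21))/40

Multiply numerator and denominator by -2 + 2*sqrt(21).
Denominator becomes -80; numerator becomes 6*sqrt(21) + 74.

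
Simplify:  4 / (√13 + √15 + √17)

(-8*√3315 + 44*√17 + 60*√15 + 76*√13)/659

Group as (√15 + √17) + √13; multiply by (√15 + √17) - √13, then rationalise the remaining surd.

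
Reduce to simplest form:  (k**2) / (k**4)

Quotient: (k**-2)

k**(-2)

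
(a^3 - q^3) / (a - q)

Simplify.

a^2 + a*q + q^2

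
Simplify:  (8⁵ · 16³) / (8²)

2^21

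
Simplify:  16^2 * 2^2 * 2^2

2^12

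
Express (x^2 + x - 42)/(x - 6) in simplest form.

x + 7

Factor: x^2 + x - 42 = (x + 7)*(x - 6)
Cancel the common factor (x - 6).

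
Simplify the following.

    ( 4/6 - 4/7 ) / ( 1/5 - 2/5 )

-10/21

Numerator: 4/6 - 4/7 = 2/21
Denominator: 1/5 - 2/5 = -1/5
Divide: (2/21) · (-5) = -10/21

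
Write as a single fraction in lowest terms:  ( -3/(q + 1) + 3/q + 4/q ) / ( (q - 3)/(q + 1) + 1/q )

(4*q + 7)/(q**2 - 2*q + 1)

Numerator: -3/(q + 1) + 3/q + 4/q = (4*q + 7)/(q**2 + q)
Denominator: (q - 3)/(q + 1) + 1/q = (q**2 - 2*q + 1)/(q**2 + q)
Divide: ((4*q + 7)/(q**2 + q)) · ((q**2 + q)/(q**2 - 2*q + 1)) = (4*q + 7)/(q**2 - 2*q + 1)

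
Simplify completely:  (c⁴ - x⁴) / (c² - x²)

c² + x²

Difference of fourth powers: factor out (c² - x²).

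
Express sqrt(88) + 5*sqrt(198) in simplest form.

17*sqrt(22)

sqrt(88) = 2*sqrt(22); 5*sqrt(198) = 15*sqrt(22)
Combine: (2 + 15)·sqrt(22) = 17*sqrt(22)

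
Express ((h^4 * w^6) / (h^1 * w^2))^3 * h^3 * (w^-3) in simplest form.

h^12*w^9

Inside the bracket: h^3 * w^4
Raise to the power 3: h^9 * w^12
Multiply by h^3 * (w^-3): add exponents.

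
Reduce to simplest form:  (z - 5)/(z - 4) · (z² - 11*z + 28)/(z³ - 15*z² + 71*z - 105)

1/(z - 3)

Factor: z² - 11*z + 28 = (z - 7)·(z - 4);  z³ - 15*z² + 71*z - 105 = (z - 7)·(z - 3)·(z - 5)
Cancel the common factors (z - 7), (z - 5), (z - 4).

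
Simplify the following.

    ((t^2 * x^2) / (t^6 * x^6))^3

Inside the bracket: (t^-4) * (x^-4)
Raise to the power 3: (t^-12) * (x^-12)

1/(t^12*x^12)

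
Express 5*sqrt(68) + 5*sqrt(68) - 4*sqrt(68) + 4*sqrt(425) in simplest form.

32*sqrt(17)

5*sqrt(68) = 10*sqrt(17); 5*sqrt(68) = 10*sqrt(17); 4*sqrt(68) = 8*sqrt(17); 4*sqrt(425) = 20*sqrt(17)
Combine: (10 + 10 - 8 + 20)·sqrt(17) = 32*sqrt(17)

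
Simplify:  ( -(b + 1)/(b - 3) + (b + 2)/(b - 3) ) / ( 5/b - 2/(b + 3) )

(b² + 3*b)/(3*b² + 6*b - 45)

Numerator: -(b + 1)/(b - 3) + (b + 2)/(b - 3) = 1/(b - 3)
Denominator: 5/b - 2/(b + 3) = (3*b + 15)/(b² + 3*b)
Divide: (1/(b - 3)) · ((b² + 3*b)/(3*b + 15)) = (b² + 3*b)/(3*b² + 6*b - 45)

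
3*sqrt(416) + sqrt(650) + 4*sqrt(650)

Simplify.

37*sqrt(26)

3*sqrt(416) = 12*sqrt(26); sqrt(650) = 5*sqrt(26); 4*sqrt(650) = 20*sqrt(26)
Combine: (12 + 5 + 20)·sqrt(26) = 37*sqrt(26)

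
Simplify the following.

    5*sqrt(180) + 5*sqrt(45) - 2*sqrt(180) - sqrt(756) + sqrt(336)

5*sqrt(180) = 30*sqrt(5); 5*sqrt(45) = 15*sqrt(5); 2*sqrt(180) = 12*sqrt(5); sqrt(756) = 6*sqrt(21); sqrt(336) = 4*sqrt(21)

-2*sqrt(21) + 33*sqrt(5)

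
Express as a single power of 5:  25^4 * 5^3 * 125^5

25^4 = 5^8; 5^3 = 5^3; 125^5 = 5^15
Combine exponents: 5^26

5^26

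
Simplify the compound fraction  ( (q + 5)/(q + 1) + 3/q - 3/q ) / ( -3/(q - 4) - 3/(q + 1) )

Numerator: (q + 5)/(q + 1) + 3/q - 3/q = (q + 5)/(q + 1)
Denominator: -3/(q - 4) - 3/(q + 1) = (-6*q + 9)/(q² - 3*q - 4)
Divide: ((q + 5)/(q + 1)) · ((q² - 3*q - 4)/(-6*q + 9)) = (-q² - q + 20)/(6*q - 9)

(-q² - q + 20)/(6*q - 9)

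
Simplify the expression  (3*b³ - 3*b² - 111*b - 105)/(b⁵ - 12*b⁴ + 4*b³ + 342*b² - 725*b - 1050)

3/(b² - 11*b + 30)

Factor: 3*b³ - 3*b² - 111*b - 105 = 3·(b + 1)·(b - 7)·(b + 5);  b⁵ - 12*b⁴ + 4*b³ + 342*b² - 725*b - 1050 = (b - 5)·(b + 5)·(b + 1)·(b - 6)·(b - 7)
Cancel the common factors (b - 7), (b + 5), (b + 1).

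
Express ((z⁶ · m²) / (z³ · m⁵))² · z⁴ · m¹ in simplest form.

Inside the bracket: z³ · (m^-3)
Raise to the power 2: z⁶ · (m^-6)
Multiply by z⁴ · m¹: add exponents.

z^10/m⁵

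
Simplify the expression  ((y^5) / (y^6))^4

Inside the bracket: (y^-1)
Raise to the power 4: (y^-4)

y^(-4)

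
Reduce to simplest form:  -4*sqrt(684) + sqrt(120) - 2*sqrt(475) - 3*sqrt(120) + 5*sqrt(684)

-4*sqrt(30) - 4*sqrt(19)

4*sqrt(684) = 24*sqrt(19); sqrt(120) = 2*sqrt(30); 2*sqrt(475) = 10*sqrt(19); 3*sqrt(120) = 6*sqrt(30); 5*sqrt(684) = 30*sqrt(19)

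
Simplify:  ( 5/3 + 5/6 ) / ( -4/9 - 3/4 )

Numerator: 5/3 + 5/6 = 5/2
Denominator: -4/9 - 3/4 = -43/36
Divide: (5/2) · (-36/43) = -90/43

-90/43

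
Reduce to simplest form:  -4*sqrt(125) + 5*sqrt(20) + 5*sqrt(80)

10*sqrt(5)

4*sqrt(125) = 20*sqrt(5); 5*sqrt(20) = 10*sqrt(5); 5*sqrt(80) = 20*sqrt(5)
Combine: (-20 + 10 + 20)·sqrt(5) = 10*sqrt(5)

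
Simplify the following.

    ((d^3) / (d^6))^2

Inside the bracket: (d^-3)
Raise to the power 2: (d^-6)

d^(-6)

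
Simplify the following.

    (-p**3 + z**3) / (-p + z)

p**2 + p*z + z**2

Apply the difference-of-cubes factorisation and cancel (-p + z).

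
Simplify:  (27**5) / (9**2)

3**11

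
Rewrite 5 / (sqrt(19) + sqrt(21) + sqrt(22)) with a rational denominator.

Group as (sqrt(19) + sqrt(22)) + sqrt(21); multiply by (sqrt(19) + sqrt(22)) - sqrt(21), then rationalise the remaining surd.

(-5*sqrt(8778) + 45*sqrt(22) + 50*sqrt(21) + 60*sqrt(19))/636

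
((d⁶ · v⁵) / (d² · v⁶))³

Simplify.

d^12/v³

Inside the bracket: d⁴ · (v^-1)
Raise to the power 3: d^12 · (v^-3)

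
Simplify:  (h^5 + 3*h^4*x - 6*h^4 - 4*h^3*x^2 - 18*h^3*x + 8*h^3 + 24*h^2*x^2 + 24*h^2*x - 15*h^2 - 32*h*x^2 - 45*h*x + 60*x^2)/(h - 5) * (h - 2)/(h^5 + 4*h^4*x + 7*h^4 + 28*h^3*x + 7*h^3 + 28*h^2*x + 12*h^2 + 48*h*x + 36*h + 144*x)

(h^2 - h*x - 2*h + 2*x)/(h^2 + 8*h + 12)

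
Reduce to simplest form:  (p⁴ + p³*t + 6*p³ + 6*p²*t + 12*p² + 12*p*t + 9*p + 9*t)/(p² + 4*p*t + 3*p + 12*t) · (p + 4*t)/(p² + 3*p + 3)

Factor: p⁴ + p³*t + 6*p³ + 6*p²*t + 12*p² + 12*p*t + 9*p + 9*t = (p + t)·(p² + 3*p + 3)·(p + 3);  p² + 4*p*t + 3*p + 12*t = (p + 3)·(p + 4*t)
Cancel the common factors (p² + 3*p + 3), (p + 3), (p + 4*t).

p + t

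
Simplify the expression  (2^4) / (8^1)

2^1

2^4 = 2^4; 8^1 = 2^3
Combine exponents: 2^1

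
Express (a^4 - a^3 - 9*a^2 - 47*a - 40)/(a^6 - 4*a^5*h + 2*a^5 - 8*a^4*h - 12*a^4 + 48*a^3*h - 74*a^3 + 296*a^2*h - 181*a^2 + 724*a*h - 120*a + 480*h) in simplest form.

Factor: a^4 - a^3 - 9*a^2 - 47*a - 40 = (a - 5)*(a^2 + 3*a + 8)*(a + 1);  a^6 - 4*a^5*h + 2*a^5 - 8*a^4*h - 12*a^4 + 48*a^3*h - 74*a^3 + 296*a^2*h - 181*a^2 + 724*a*h - 120*a + 480*h = (a + 3)*(a^2 + 3*a + 8)*(a - 5)*(a + 1)*(a - 4*h)
Cancel the common factors (a^2 + 3*a + 8), (a + 1), (a - 5).

1/(a^2 - 4*a*h + 3*a - 12*h)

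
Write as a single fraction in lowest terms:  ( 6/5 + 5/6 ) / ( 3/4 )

122/45

Numerator: 6/5 + 5/6 = 61/30
Denominator: 3/4 = 3/4
Divide: (61/30) · (4/3) = 122/45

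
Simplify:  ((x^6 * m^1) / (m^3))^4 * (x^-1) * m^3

x^23/m^5

Inside the bracket: x^6 * (m^-2)
Raise to the power 4: x^24 * (m^-8)
Multiply by (x^-1) * m^3: add exponents.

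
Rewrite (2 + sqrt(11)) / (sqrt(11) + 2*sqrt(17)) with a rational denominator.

Multiply numerator and denominator by -2*sqrt(17) + sqrt(11).
Denominator becomes -57; numerator becomes -2*sqrt(187) - 4*sqrt(17) + 2*sqrt(11) + 11.

(-11 - 2*sqrt(11) + 4*sqrt(17) + 2*sqrt(187))/57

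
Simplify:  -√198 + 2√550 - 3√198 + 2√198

√198 = 3*√22; 2√550 = 10*√22; 3√198 = 9*√22; 2√198 = 6*√22
Combine: (-3 + 10 - 9 + 6)·√22 = 4*√22

4*√22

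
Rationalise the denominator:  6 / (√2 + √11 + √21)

Group as (√2 + √11) + √21; multiply by (√2 + √11) - √21, then rationalise the remaining surd.

(-√462 - 4*√21 + 6*√11 + 15*√2)/2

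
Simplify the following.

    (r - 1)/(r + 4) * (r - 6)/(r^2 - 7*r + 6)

Factor: r^2 - 7*r + 6 = (r - 1)*(r - 6)
Cancel the common factors (r - 6), (r - 1).

1/(r + 4)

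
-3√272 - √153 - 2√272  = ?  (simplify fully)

3√272 = 12*√17; √153 = 3*√17; 2√272 = 8*√17
Combine: (-12 - 3 - 8)·√17 = -23*√17

-23*√17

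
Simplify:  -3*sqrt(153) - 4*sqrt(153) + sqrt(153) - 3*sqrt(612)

-36*sqrt(17)

3*sqrt(153) = 9*sqrt(17); 4*sqrt(153) = 12*sqrt(17); sqrt(153) = 3*sqrt(17); 3*sqrt(612) = 18*sqrt(17)
Combine: (-9 - 12 + 3 - 18)·sqrt(17) = -36*sqrt(17)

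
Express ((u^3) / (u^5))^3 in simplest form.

Inside the bracket: (u^-2)
Raise to the power 3: (u^-6)

u^(-6)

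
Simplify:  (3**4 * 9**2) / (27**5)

3**4 = 3**4; 9**2 = 3**4; 27**5 = 3**15
Combine exponents: 3**(-7)

3**(-7)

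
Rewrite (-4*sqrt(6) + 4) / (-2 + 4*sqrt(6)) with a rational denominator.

(-22 + 2*sqrt(6))/23

Multiply numerator and denominator by -4*sqrt(6) - 2.
Denominator becomes -92; numerator becomes -8*sqrt(6) + 88.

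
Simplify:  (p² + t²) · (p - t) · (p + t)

p⁴ - t⁴

Pair the conjugate factors: (p+t)(p-t) = p² - t², then repeat with the next factor.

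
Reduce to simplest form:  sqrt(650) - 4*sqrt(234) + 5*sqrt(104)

3*sqrt(26)

sqrt(650) = 5*sqrt(26); 4*sqrt(234) = 12*sqrt(26); 5*sqrt(104) = 10*sqrt(26)
Combine: (5 - 12 + 10)·sqrt(26) = 3*sqrt(26)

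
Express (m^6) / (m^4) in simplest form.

m^2

Quotient: m^2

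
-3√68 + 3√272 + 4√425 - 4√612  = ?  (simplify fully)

2*√17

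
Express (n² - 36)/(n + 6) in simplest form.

Factor: n² - 36 = (n - 6)·(n + 6)
Cancel the common factor (n + 6).

n - 6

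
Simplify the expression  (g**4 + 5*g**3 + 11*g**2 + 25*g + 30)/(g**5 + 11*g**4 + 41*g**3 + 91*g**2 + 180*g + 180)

1/(g + 6)

Factor: g**4 + 5*g**3 + 11*g**2 + 25*g + 30 = (g + 2)*(g**2 + 5)*(g + 3);  g**5 + 11*g**4 + 41*g**3 + 91*g**2 + 180*g + 180 = (g**2 + 5)*(g + 6)*(g + 3)*(g + 2)
Cancel the common factors (g**2 + 5), (g + 2), (g + 3).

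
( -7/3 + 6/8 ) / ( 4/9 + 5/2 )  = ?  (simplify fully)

Numerator: -7/3 + 6/8 = -19/12
Denominator: 4/9 + 5/2 = 53/18
Divide: (-19/12) · (18/53) = -57/106

-57/106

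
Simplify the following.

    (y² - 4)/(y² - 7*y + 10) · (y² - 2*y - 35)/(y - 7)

(y² + 7*y + 10)/(y - 5)

Factor: y² - 4 = (y - 2)·(y + 2);  y² - 7*y + 10 = (y - 2)·(y - 5);  y² - 2*y - 35 = (y - 7)·(y + 5)
Cancel the common factors (y - 2), (y - 7).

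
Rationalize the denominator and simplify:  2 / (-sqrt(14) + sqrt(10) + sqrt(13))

(-18*sqrt(14) + 22*sqrt(13) + 34*sqrt(10) + 8*sqrt(455))/439

Group as (sqrt(10) + sqrt(13)) - sqrt(14); multiply by (sqrt(10) + sqrt(13)) + sqrt(14), then rationalise the remaining surd.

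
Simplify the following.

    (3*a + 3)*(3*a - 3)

(3*a)^2 - (3)^2 = 9*a^2 - 9.

9*a^2 - 9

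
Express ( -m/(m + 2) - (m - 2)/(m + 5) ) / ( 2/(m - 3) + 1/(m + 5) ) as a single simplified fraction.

Numerator: -m/(m + 2) - (m - 2)/(m + 5) = (-2*m^2 - 5*m + 4)/(m^2 + 7*m + 10)
Denominator: 2/(m - 3) + 1/(m + 5) = (3*m + 7)/(m^2 + 2*m - 15)
Divide: ((-2*m^2 - 5*m + 4)/(m^2 + 7*m + 10)) · ((m^2 + 2*m - 15)/(3*m + 7)) = (-2*m^3 + m^2 + 19*m - 12)/(3*m^2 + 13*m + 14)

(-2*m^3 + m^2 + 19*m - 12)/(3*m^2 + 13*m + 14)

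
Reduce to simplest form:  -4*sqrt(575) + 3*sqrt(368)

4*sqrt(575) = 20*sqrt(23); 3*sqrt(368) = 12*sqrt(23)
Combine: (-20 + 12)·sqrt(23) = -8*sqrt(23)

-8*sqrt(23)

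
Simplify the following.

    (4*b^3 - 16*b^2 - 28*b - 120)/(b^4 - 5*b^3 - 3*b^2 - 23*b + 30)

4/(b - 1)

Factor: 4*b^3 - 16*b^2 - 28*b - 120 = 4*(b^2 + 2*b + 5)*(b - 6);  b^4 - 5*b^3 - 3*b^2 - 23*b + 30 = (b - 1)*(b - 6)*(b^2 + 2*b + 5)
Cancel the common factors (b^2 + 2*b + 5), (b - 6).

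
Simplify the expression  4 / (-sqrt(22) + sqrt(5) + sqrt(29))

(-12*sqrt(22) - 2*sqrt(29) + 46*sqrt(5) + 2*sqrt(3190))/109

Group as (sqrt(5) + sqrt(29)) - sqrt(22); multiply by (sqrt(5) + sqrt(29)) + sqrt(22), then rationalise the remaining surd.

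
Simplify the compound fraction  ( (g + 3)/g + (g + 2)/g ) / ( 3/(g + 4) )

Numerator: (g + 3)/g + (g + 2)/g = (2*g + 5)/g
Denominator: 3/(g + 4) = 3/(g + 4)
Divide: ((2*g + 5)/g) · (g/3 + 4/3) = (2*g^2 + 13*g + 20)/(3*g)

(2*g^2 + 13*g + 20)/(3*g)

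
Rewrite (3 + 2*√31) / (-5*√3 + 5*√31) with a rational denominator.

(3*√3 + 3*√31 + 2*√93 + 62)/140

Multiply numerator and denominator by 5*√3 + 5*√31.
Denominator becomes 700; numerator becomes 15*√3 + 15*√31 + 10*√93 + 310.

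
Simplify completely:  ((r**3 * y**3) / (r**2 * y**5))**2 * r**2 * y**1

r**4/y**3

Inside the bracket: r**1 * (y**-2)
Raise to the power 2: r**2 * (y**-4)
Multiply by r**2 * y**1: add exponents.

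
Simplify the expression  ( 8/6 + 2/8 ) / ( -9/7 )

-133/108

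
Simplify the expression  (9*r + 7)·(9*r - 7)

81*r² - 49

Product of conjugates: (P+Q)(P-Q) = P^2 - Q^2.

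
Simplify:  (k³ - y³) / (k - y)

k^3 - y^3 = (k - y)(k² + k*y + y²).

k² + k*y + y²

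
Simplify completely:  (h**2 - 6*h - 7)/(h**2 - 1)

Factor: h**2 - 6*h - 7 = (h - 7)*(h + 1);  h**2 - 1 = (h - 1)*(h + 1)
Cancel the common factor (h + 1).

(h - 7)/(h - 1)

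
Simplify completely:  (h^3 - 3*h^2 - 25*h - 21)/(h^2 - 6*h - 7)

h + 3

Factor: h^3 - 3*h^2 - 25*h - 21 = (h + 1)*(h + 3)*(h - 7);  h^2 - 6*h - 7 = (h - 7)*(h + 1)
Cancel the common factors (h + 1), (h - 7).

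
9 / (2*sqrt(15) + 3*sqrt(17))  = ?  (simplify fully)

Multiply numerator and denominator by -2*sqrt(15) + 3*sqrt(17).
Denominator becomes 93; numerator becomes -18*sqrt(15) + 27*sqrt(17).

(-6*sqrt(15) + 9*sqrt(17))/31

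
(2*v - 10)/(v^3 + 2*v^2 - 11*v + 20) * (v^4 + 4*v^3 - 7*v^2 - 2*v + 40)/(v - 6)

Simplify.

Factor: 2*v - 10 = 2*(v - 5);  v^3 + 2*v^2 - 11*v + 20 = (v + 5)*(v^2 - 3*v + 4);  v^4 + 4*v^3 - 7*v^2 - 2*v + 40 = (v + 5)*(v + 2)*(v^2 - 3*v + 4)
Cancel the common factors (v^2 - 3*v + 4), (v + 5).

(2*v^2 - 6*v - 20)/(v - 6)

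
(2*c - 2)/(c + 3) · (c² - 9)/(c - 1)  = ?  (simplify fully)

Factor: 2*c - 2 = 2·(c - 1);  c² - 9 = (c - 3)·(c + 3)
Cancel the common factors (c - 1), (c + 3).

2*c - 6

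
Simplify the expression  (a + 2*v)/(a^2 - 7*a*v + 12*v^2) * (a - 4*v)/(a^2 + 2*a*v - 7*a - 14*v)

Factor: a^2 - 7*a*v + 12*v^2 = (a - 4*v)*(a - 3*v);  a^2 + 2*a*v - 7*a - 14*v = (a - 7)*(a + 2*v)
Cancel the common factors (a + 2*v), (a - 4*v).

-1/(-a^2 + 3*a*v + 7*a - 21*v)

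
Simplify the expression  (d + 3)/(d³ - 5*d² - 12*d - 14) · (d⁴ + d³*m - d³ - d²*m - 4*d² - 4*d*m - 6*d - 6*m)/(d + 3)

Factor: d³ - 5*d² - 12*d - 14 = (d - 7)·(d² + 2*d + 2);  d⁴ + d³*m - d³ - d²*m - 4*d² - 4*d*m - 6*d - 6*m = (d - 3)·(d² + 2*d + 2)·(d + m)
Cancel the common factors (d² + 2*d + 2), (d + 3).

(d² + d*m - 3*d - 3*m)/(d - 7)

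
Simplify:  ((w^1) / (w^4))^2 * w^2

Inside the bracket: (w^-3)
Raise to the power 2: (w^-6)
Multiply by w^2: add exponents.

w^(-4)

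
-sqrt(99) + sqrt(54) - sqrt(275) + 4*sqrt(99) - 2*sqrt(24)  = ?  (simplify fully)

sqrt(99) = 3*sqrt(11); sqrt(54) = 3*sqrt(6); sqrt(275) = 5*sqrt(11); 4*sqrt(99) = 12*sqrt(11); 2*sqrt(24) = 4*sqrt(6)

-sqrt(6) + 4*sqrt(11)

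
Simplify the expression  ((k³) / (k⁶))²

k^(-6)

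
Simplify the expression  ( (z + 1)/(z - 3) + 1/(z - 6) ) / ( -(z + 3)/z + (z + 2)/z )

(-z³ + 4*z² + 9*z)/(z² - 9*z + 18)

Numerator: (z + 1)/(z - 3) + 1/(z - 6) = (z² - 4*z - 9)/(z² - 9*z + 18)
Denominator: -(z + 3)/z + (z + 2)/z = -1/z
Divide: ((z² - 4*z - 9)/(z² - 9*z + 18)) · (-z) = (-z³ + 4*z² + 9*z)/(z² - 9*z + 18)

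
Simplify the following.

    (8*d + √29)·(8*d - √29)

(8*d)^2 - (√29)^2 = 64*d² - 29.

64*d² - 29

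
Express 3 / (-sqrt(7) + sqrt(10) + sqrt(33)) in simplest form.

Group as (sqrt(10) + sqrt(33)) - sqrt(7); multiply by (sqrt(10) + sqrt(33)) + sqrt(7), then rationalise the remaining surd.

(-18*sqrt(7) - 8*sqrt(33) + 15*sqrt(10) + sqrt(2310))/4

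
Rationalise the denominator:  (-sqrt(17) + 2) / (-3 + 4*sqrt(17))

(-62 + 5*sqrt(17))/263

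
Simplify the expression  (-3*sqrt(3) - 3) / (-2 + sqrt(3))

15 + 9*sqrt(3)

Multiply numerator and denominator by -2 - sqrt(3).
Denominator becomes 1; numerator becomes 15 + 9*sqrt(3).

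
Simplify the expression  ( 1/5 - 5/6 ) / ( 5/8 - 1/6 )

-76/55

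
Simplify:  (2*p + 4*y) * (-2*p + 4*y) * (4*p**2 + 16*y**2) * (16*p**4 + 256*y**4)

Telescope via difference of squares: ((4*y)+(2*p))((4*y)-(2*p)) = -4*p**2 + 16*y**2, then repeat with the next factor.

-256*p**8 + 65536*y**8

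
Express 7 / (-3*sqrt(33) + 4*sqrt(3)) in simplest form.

(-21*sqrt(33) - 28*sqrt(3))/249

Multiply numerator and denominator by 4*sqrt(3) + 3*sqrt(33).
Denominator becomes -249; numerator becomes 28*sqrt(3) + 21*sqrt(33).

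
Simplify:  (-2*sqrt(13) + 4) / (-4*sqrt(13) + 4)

(-sqrt(13) + 11)/24

Multiply numerator and denominator by 4 + 4*sqrt(13).
Denominator becomes -192; numerator becomes -88 + 8*sqrt(13).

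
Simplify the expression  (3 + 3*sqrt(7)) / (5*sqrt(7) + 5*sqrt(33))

Multiply numerator and denominator by -5*sqrt(33) + 5*sqrt(7).
Denominator becomes -650; numerator becomes -15*sqrt(231) - 15*sqrt(33) + 15*sqrt(7) + 105.

(-21 - 3*sqrt(7) + 3*sqrt(33) + 3*sqrt(231))/130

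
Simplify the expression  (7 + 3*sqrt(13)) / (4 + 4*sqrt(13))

(sqrt(13) + 8)/12

Multiply numerator and denominator by -4*sqrt(13) + 4.
Denominator becomes -192; numerator becomes -128 - 16*sqrt(13).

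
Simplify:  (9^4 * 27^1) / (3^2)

3^9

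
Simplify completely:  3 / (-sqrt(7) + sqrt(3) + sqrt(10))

Group as (sqrt(3) + sqrt(10)) - sqrt(7); multiply by (sqrt(3) + sqrt(10)) + sqrt(7), then rationalise the remaining surd.

(-3*sqrt(7) + 7*sqrt(3) + sqrt(210))/14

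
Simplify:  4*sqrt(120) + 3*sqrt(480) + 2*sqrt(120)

24*sqrt(30)

4*sqrt(120) = 8*sqrt(30); 3*sqrt(480) = 12*sqrt(30); 2*sqrt(120) = 4*sqrt(30)
Combine: (8 + 12 + 4)·sqrt(30) = 24*sqrt(30)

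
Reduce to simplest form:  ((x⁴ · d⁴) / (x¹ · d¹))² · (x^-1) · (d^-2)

Inside the bracket: x³ · d³
Raise to the power 2: x⁶ · d⁶
Multiply by (x^-1) · (d^-2): add exponents.

d⁴*x⁵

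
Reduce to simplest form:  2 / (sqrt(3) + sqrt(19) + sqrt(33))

Group as (sqrt(3) + sqrt(33)) + sqrt(19); multiply by (sqrt(3) + sqrt(33)) - sqrt(19), then rationalise the remaining surd.

(-12*sqrt(209) - 22*sqrt(33) + 34*sqrt(19) + 98*sqrt(3))/107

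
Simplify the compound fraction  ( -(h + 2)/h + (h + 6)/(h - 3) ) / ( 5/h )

(7*h + 6)/(5*h - 15)

Numerator: -(h + 2)/h + (h + 6)/(h - 3) = (7*h + 6)/(h^2 - 3*h)
Denominator: 5/h = 5/h
Divide: ((7*h + 6)/(h^2 - 3*h)) · (h/5) = (7*h + 6)/(5*h - 15)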